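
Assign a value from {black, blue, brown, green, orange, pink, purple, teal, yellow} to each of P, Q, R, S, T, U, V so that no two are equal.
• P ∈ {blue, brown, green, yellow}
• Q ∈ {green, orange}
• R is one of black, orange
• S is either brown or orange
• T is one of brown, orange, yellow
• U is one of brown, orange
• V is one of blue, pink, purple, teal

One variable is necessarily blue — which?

The 2 variables S and U are confined to {brown, orange}, which locks those values in; drop them from P, Q, R, T.
Q must be green (only option left). Remove green from P.
R's domain is down to {black}, so R = black.
T must be yellow (only option left). Strike yellow from P.
So blue goes to P.

P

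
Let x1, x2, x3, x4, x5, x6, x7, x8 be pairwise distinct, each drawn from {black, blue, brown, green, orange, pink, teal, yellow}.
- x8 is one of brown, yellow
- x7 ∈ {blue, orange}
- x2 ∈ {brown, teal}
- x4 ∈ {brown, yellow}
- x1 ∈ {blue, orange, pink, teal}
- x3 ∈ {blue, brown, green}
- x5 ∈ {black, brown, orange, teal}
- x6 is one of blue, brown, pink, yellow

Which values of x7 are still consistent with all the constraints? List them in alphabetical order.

Among the 8 variables, black fits only x5 (and all 8 values in {black, blue, brown, green, orange, pink, teal, yellow} must be used), so x5 = black.
Among the 7 still-open variables, green fits only x3 (and all 7 values in {blue, brown, green, orange, pink, teal, yellow} must be used), so x3 = green.
x4 and x8 share exactly the 2 values {brown, yellow}; by pigeonhole those values go to them, so strike brown, yellow from x2, x6.
x2's domain is down to {teal}, so x2 = teal. So x1 can't be teal.
No further eliminations apply; x7 can still be any of blue, orange.

blue, orange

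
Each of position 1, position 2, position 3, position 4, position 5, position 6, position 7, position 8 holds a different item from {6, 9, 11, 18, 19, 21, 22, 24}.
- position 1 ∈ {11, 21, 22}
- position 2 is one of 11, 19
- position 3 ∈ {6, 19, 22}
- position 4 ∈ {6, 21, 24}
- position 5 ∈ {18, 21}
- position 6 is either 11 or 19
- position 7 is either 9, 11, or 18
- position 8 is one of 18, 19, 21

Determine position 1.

Among the 8 variables, 9 fits only position 7 (and all 8 values in {6, 9, 11, 18, 19, 21, 22, 24} must be used), so position 7 = 9.
The 7 still-open variables draw from only 7 values {6, 11, 18, 19, 21, 22, 24}, so each is used; only position 4 can be 24, hence position 4 = 24.
The 6 still-open variables together cover exactly {6, 11, 18, 19, 21, 22} — 6 values for 6 variables — and 6 appears only in position 3's list, so position 3 = 6.
The 5 still-open variables together cover exactly {11, 18, 19, 21, 22} — 5 values for 5 variables — and 22 appears only in position 1's list, so position 1 = 22.

22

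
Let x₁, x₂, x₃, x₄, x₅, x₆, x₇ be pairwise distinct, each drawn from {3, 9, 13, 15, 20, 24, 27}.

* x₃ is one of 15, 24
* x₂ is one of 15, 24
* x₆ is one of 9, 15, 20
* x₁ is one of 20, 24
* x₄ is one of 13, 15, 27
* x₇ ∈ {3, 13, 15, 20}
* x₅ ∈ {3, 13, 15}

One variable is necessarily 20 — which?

x₁

Among the 7 variables, 9 fits only x₆ (and all 7 values in {3, 9, 13, 15, 20, 24, 27} must be used), so x₆ = 9.
The 6 still-open variables together cover exactly {3, 13, 15, 20, 24, 27} — 6 values for 6 variables — and 27 appears only in x₄'s list, so x₄ = 27.
x₂ and x₃ share exactly the 2 values {15, 24}; by pigeonhole those values go to them, so strike 15, 24 from x₁, x₅, x₇.
So 20 goes to x₁.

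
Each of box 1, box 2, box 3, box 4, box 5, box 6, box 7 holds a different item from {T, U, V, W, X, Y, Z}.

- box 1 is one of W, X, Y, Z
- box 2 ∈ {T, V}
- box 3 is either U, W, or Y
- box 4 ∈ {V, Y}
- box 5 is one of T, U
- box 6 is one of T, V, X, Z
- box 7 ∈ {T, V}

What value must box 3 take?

box 2 and box 7 share exactly the 2 values {T, V}; by pigeonhole those values go to them, so strike T, V from box 4, box 5, box 6.
box 4 has just one choice, so box 4 = Y. So box 1, box 3 can't be Y.
box 5 has just one choice, so box 5 = U. Eliminate U elsewhere: box 3.
So box 3 = W.

W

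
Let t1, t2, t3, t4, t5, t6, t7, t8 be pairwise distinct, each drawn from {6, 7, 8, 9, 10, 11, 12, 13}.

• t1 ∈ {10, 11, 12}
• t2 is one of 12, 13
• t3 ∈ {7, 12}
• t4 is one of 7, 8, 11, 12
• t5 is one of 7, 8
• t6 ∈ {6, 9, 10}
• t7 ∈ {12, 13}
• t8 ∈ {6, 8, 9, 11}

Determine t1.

10

The 2 variables t2 and t7 are confined to {12, 13}, which locks those values in; drop them from t1, t3, t4.
t3 has just one choice, so t3 = 7. Eliminate 7 elsewhere: t4, t5.
t5's domain is down to {8}, so t5 = 8. Strike 8 from t4, t8.
That leaves t4 = 11. Strike 11 from t1, t8.
So t1 = 10.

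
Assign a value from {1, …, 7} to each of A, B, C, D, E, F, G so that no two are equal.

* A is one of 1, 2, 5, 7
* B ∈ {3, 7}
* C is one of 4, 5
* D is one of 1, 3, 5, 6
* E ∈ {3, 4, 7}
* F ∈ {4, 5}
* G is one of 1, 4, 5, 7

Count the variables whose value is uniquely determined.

3

Among the 7 variables, 2 fits only A (and all 7 values in {1, 2, 3, 4, 5, 6, 7} must be used), so A = 2.
The 6 still-open variables draw from only 6 values {1, 3, 4, 5, 6, 7}, so each is used; only D can be 6, hence D = 6.
Among the 5 still-open variables, 1 fits only G (and all 5 values in {1, 3, 4, 5, 7} must be used), so G = 1.
C and F between them cover only {4, 5} — a naked pair. Remove those values from E.
Determined: A=2, D=6, G=1. The other variables each still have more than one consistent value. That makes 3.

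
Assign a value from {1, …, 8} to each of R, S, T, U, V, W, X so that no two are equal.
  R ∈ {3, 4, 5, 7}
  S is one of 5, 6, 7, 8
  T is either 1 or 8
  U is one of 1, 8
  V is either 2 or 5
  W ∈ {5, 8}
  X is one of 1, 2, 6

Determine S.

7

T and U between them cover only {1, 8} — a naked pair. Remove those values from S, W, X.
W must be 5 (only option left). So R, S, V can't be 5.
V must be 2 (only option left). Eliminate 2 elsewhere: X.
X must be 6 (only option left). Eliminate 6 elsewhere: S.
So S = 7.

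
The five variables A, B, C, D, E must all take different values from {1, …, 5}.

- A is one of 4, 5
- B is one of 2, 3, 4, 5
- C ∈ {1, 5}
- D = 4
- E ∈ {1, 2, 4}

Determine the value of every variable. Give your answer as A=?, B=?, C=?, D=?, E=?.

A=5, B=3, C=1, D=4, E=2

D's domain is down to {4}, so D = 4. So A, B, E can't be 4.
A's domain is down to {5}, so A = 5. So B, C can't be 5.
C must be 1 (only option left). Eliminate 1 elsewhere: E.
That leaves E = 2. So B can't be 2.
That leaves B = 3.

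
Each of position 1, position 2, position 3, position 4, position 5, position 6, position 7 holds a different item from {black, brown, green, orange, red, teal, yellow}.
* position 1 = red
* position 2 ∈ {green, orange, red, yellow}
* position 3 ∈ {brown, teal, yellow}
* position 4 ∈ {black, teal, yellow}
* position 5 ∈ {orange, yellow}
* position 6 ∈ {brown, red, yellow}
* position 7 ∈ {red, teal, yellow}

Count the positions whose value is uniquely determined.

4

position 1 must be red (only option left). Remove red from position 2, position 6, position 7.
The 6 still-open variables together cover exactly {black, brown, green, orange, teal, yellow} — 6 values for 6 variables — and black appears only in position 4's list, so position 4 = black.
The 5 still-open variables draw from only 5 values {brown, green, orange, teal, yellow}, so each is used; only position 2 can be green, hence position 2 = green.
The 4 still-open variables together cover exactly {brown, orange, teal, yellow} — 4 values for 4 variables — and orange appears only in position 5's list, so position 5 = orange.
Determined: position 1=red, position 2=green, position 4=black, position 5=orange. The other positions each still have more than one consistent value. That makes 4.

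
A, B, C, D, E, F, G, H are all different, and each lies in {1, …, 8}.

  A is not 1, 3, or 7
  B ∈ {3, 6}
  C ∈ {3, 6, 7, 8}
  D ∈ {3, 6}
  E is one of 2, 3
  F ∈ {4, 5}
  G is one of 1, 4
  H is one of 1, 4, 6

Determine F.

5

The 8 variables together cover exactly {1, 2, 3, 4, 5, 6, 7, 8} — 8 values for 8 variables — and 7 appears only in C's list, so C = 7.
The 7 still-open variables together cover exactly {1, 2, 3, 4, 5, 6, 8} — 7 values for 7 variables — and 8 appears only in A's list, so A = 8.
The 6 still-open variables draw from only 6 values {1, 2, 3, 4, 5, 6}, so each is used; only E can be 2, hence E = 2.
The 5 still-open variables draw from only 5 values {1, 3, 4, 5, 6}, so each is used; only F can be 5, hence F = 5.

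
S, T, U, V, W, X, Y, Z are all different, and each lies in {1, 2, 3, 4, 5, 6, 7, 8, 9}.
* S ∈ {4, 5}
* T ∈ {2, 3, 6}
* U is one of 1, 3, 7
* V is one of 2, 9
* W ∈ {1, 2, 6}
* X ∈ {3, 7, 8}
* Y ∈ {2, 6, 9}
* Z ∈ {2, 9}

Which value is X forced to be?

8

The 2 variables V and Z are confined to {2, 9}, which locks those values in; drop them from T, W, Y.
Y has just one choice, so Y = 6. So T, W can't be 6.
That leaves T = 3. So U, X can't be 3.
W's domain is down to {1}, so W = 1. Strike 1 from U.
U must be 7 (only option left). Strike 7 from X.
So X = 8.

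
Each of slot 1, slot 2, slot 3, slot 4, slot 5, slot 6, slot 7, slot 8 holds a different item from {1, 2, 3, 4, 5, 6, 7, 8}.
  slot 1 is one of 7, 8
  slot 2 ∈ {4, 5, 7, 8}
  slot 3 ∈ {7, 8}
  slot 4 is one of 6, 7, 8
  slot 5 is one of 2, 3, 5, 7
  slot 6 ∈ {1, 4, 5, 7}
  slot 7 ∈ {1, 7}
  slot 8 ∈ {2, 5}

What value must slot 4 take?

Among the 8 variables, 3 fits only slot 5 (and all 8 values in {1, 2, 3, 4, 5, 6, 7, 8} must be used), so slot 5 = 3.
Among the 7 still-open variables, 2 fits only slot 8 (and all 7 values in {1, 2, 4, 5, 6, 7, 8} must be used), so slot 8 = 2.
The 6 still-open variables draw from only 6 values {1, 4, 5, 6, 7, 8}, so each is used; only slot 4 can be 6, hence slot 4 = 6.

6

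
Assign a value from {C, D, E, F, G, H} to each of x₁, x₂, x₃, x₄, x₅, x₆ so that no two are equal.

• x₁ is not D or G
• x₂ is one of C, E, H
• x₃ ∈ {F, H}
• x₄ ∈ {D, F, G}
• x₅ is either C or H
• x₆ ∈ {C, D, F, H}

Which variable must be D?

Among the 6 variables, G fits only x₄ (and all 6 values in {C, D, E, F, G, H} must be used), so x₄ = G.
The 5 still-open variables draw from only 5 values {C, D, E, F, H}, so each is used; only x₆ can be D, hence x₆ = D.

x₆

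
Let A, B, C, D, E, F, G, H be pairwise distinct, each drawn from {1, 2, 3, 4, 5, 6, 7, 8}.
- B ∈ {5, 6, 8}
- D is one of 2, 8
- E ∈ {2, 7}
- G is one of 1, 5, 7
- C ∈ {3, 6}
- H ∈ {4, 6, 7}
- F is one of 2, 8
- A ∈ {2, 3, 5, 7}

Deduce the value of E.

The 8 variables draw from only 8 values {1, 2, 3, 4, 5, 6, 7, 8}, so each is used; only G can be 1, hence G = 1.
The 7 still-open variables together cover exactly {2, 3, 4, 5, 6, 7, 8} — 7 values for 7 variables — and 4 appears only in H's list, so H = 4.
D and F between them cover only {2, 8} — a naked pair. Remove those values from A, B, E.
So E = 7.

7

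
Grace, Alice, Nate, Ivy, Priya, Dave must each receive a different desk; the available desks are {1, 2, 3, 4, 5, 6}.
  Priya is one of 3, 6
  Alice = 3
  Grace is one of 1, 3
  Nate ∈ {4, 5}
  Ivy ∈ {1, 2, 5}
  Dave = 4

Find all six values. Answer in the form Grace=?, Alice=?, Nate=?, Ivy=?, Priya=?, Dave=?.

Grace=1, Alice=3, Nate=5, Ivy=2, Priya=6, Dave=4

Alice must be 3 (only option left). Eliminate 3 elsewhere: Grace, Priya.
Priya's domain is down to {6}, so Priya = 6.
Dave has just one choice, so Dave = 4. Eliminate 4 elsewhere: Nate.
That leaves Grace = 1. Strike 1 from Ivy.
Nate has just one choice, so Nate = 5. Strike 5 from Ivy.
That leaves Ivy = 2.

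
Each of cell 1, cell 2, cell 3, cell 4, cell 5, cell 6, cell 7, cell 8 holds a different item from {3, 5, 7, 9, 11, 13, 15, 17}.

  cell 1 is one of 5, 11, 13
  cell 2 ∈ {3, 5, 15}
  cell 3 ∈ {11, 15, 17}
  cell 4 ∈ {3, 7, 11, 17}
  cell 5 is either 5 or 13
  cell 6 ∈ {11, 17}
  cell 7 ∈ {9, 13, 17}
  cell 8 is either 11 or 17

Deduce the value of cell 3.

The 8 variables draw from only 8 values {3, 5, 7, 9, 11, 13, 15, 17}, so each is used; only cell 4 can be 7, hence cell 4 = 7.
Among the 7 still-open variables, 3 fits only cell 2 (and all 7 values in {3, 5, 9, 11, 13, 15, 17} must be used), so cell 2 = 3.
Among the 6 still-open variables, 9 fits only cell 7 (and all 6 values in {5, 9, 11, 13, 15, 17} must be used), so cell 7 = 9.
The 5 still-open variables draw from only 5 values {5, 11, 13, 15, 17}, so each is used; only cell 3 can be 15, hence cell 3 = 15.

15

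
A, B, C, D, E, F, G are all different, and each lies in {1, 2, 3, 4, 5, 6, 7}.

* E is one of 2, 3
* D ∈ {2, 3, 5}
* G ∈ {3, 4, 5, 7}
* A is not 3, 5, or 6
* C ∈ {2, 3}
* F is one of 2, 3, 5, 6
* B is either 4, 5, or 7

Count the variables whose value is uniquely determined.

3

The 7 variables draw from only 7 values {1, 2, 3, 4, 5, 6, 7}, so each is used; only A can be 1, hence A = 1.
Among the 6 still-open variables, 6 fits only F (and all 6 values in {2, 3, 4, 5, 6, 7} must be used), so F = 6.
C and E between them cover only {2, 3} — a naked pair. Remove those values from D, G.
That leaves D = 5. So B, G can't be 5.
Determined: A=1, D=5, F=6. The other variables each still have more than one consistent value. That makes 3.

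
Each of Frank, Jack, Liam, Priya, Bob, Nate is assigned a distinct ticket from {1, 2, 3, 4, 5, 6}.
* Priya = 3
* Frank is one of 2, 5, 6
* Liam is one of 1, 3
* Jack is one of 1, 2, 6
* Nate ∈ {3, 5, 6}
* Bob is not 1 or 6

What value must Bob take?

4

Priya has just one choice, so Priya = 3. Eliminate 3 elsewhere: Liam, Bob, Nate.
Liam's domain is down to {1}, so Liam = 1. Remove 1 from Jack.
The 4 still-open variables draw from only 4 values {2, 4, 5, 6}, so each is used; only Bob can be 4, hence Bob = 4.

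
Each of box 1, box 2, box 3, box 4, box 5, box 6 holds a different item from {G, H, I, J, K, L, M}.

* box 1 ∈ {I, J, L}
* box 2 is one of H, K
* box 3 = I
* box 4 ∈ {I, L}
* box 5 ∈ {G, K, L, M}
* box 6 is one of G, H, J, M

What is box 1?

J

box 3 has just one choice, so box 3 = I. Eliminate I elsewhere: box 1, box 4.
box 4 has just one choice, so box 4 = L. Remove L from box 1, box 5.
So box 1 = J.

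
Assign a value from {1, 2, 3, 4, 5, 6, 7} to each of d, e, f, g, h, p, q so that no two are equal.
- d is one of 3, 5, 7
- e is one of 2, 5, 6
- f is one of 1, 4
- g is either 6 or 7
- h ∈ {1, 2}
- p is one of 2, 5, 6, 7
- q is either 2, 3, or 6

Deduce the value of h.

The 7 variables draw from only 7 values {1, 2, 3, 4, 5, 6, 7}, so each is used; only f can be 4, hence f = 4.
Among the 6 still-open variables, 1 fits only h (and all 6 values in {1, 2, 3, 5, 6, 7} must be used), so h = 1.

1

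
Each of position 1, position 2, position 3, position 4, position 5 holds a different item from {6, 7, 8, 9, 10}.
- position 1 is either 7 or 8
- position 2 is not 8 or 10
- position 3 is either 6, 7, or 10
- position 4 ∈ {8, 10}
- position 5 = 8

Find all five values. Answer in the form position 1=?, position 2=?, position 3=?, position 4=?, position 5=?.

position 1=7, position 2=9, position 3=6, position 4=10, position 5=8

position 5's domain is down to {8}, so position 5 = 8. So position 1, position 4 can't be 8.
That leaves position 1 = 7. Eliminate 7 elsewhere: position 2, position 3.
That leaves position 4 = 10. So position 3 can't be 10.
position 3 has just one choice, so position 3 = 6. Strike 6 from position 2.
That leaves position 2 = 9.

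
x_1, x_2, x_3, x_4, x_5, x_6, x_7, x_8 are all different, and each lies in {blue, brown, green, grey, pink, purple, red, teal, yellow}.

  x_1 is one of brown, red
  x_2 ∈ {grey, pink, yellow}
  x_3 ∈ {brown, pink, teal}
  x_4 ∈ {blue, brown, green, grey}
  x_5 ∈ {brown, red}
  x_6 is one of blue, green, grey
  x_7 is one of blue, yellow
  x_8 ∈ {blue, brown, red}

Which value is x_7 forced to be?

The 8 variables draw from only 8 values {blue, brown, green, grey, pink, red, teal, yellow}, so each is used; only x_3 can be teal, hence x_3 = teal.
The 7 still-open variables draw from only 7 values {blue, brown, green, grey, pink, red, yellow}, so each is used; only x_2 can be pink, hence x_2 = pink.
Among the 6 still-open variables, yellow fits only x_7 (and all 6 values in {blue, brown, green, grey, red, yellow} must be used), so x_7 = yellow.

yellow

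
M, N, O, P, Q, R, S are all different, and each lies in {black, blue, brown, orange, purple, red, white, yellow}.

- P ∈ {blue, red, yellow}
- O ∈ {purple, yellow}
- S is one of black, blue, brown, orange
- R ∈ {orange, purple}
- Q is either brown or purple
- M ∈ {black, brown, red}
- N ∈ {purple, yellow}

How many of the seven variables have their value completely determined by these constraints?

2

The 2 variables N and O are confined to {purple, yellow}, which locks those values in; drop them from P, Q, R.
That leaves Q = brown. So M, S can't be brown.
R must be orange (only option left). Strike orange from S.
Determined: Q=brown, R=orange. The other variables each still have more than one consistent value. That makes 2.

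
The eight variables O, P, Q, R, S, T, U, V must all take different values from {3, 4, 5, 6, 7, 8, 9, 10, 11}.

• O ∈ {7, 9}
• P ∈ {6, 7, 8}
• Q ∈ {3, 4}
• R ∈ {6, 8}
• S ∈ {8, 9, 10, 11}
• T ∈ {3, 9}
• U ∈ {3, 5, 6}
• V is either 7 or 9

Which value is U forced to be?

O and V share exactly the 2 values {7, 9}; by pigeonhole those values go to them, so strike 7, 9 from P, S, T.
That leaves T = 3. Eliminate 3 elsewhere: Q, U.
That leaves Q = 4.
The 2 variables P and R are confined to {6, 8}, which locks those values in; drop them from S, U.
So U = 5.

5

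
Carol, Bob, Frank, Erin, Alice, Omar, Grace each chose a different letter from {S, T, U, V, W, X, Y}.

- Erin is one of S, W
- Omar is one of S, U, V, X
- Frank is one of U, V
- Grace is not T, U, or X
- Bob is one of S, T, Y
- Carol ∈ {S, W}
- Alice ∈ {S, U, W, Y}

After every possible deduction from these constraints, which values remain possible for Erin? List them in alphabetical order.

Among the 7 variables, T fits only Bob (and all 7 values in {S, T, U, V, W, X, Y} must be used), so Bob = T.
Among the 6 still-open variables, X fits only Omar (and all 6 values in {S, U, V, W, X, Y} must be used), so Omar = X.
The 2 variables Carol and Erin are confined to {S, W}, which locks those values in; drop them from Alice, Grace.
No further eliminations apply; Erin can still be any of S, W.

S, W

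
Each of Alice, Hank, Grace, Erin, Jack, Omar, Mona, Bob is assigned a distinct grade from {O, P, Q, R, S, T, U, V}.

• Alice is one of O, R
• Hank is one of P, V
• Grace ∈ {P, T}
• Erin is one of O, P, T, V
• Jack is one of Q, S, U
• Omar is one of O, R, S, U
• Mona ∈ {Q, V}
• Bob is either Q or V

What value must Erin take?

The 2 variables Mona and Bob are confined to {Q, V}, which locks those values in; drop them from Hank, Erin, Jack.
That leaves Hank = P. Eliminate P elsewhere: Grace, Erin.
That leaves Grace = T. Eliminate T elsewhere: Erin.
So Erin = O.

O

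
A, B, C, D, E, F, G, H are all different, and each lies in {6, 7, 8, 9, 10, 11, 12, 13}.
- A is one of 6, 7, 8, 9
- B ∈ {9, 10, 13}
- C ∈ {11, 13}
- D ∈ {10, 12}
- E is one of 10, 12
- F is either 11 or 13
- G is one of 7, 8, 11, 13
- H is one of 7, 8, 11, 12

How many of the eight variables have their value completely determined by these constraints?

Among the 8 variables, 6 fits only A (and all 8 values in {6, 7, 8, 9, 10, 11, 12, 13} must be used), so A = 6.
The 7 still-open variables draw from only 7 values {7, 8, 9, 10, 11, 12, 13}, so each is used; only B can be 9, hence B = 9.
C and F share exactly the 2 values {11, 13}; by pigeonhole those values go to them, so strike 11, 13 from G, H.
The 2 variables D and E are confined to {10, 12}, which locks those values in; drop them from H.
Determined: A=6, B=9. The other variables each still have more than one consistent value. That makes 2.

2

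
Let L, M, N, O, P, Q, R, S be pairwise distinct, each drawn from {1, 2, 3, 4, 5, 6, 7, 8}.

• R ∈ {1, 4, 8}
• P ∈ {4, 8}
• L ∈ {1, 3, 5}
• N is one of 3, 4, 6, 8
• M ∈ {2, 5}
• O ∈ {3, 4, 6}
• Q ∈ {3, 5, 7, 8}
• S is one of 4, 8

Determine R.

The 8 variables draw from only 8 values {1, 2, 3, 4, 5, 6, 7, 8}, so each is used; only M can be 2, hence M = 2.
The 7 still-open variables together cover exactly {1, 3, 4, 5, 6, 7, 8} — 7 values for 7 variables — and 7 appears only in Q's list, so Q = 7.
The 6 still-open variables together cover exactly {1, 3, 4, 5, 6, 8} — 6 values for 6 variables — and 5 appears only in L's list, so L = 5.
The 5 still-open variables together cover exactly {1, 3, 4, 6, 8} — 5 values for 5 variables — and 1 appears only in R's list, so R = 1.

1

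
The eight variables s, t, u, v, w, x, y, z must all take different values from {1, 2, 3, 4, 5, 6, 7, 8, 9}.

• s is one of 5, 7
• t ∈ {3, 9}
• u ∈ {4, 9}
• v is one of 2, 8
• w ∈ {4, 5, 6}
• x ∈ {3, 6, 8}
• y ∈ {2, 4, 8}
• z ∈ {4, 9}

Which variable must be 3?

t

The 8 variables together cover exactly {2, 3, 4, 5, 6, 7, 8, 9} — 8 values for 8 variables — and 7 appears only in s's list, so s = 7.
The 7 still-open variables together cover exactly {2, 3, 4, 5, 6, 8, 9} — 7 values for 7 variables — and 5 appears only in w's list, so w = 5.
The 6 still-open variables together cover exactly {2, 3, 4, 6, 8, 9} — 6 values for 6 variables — and 6 appears only in x's list, so x = 6.
Among the 5 still-open variables, 3 fits only t (and all 5 values in {2, 3, 4, 8, 9} must be used), so t = 3.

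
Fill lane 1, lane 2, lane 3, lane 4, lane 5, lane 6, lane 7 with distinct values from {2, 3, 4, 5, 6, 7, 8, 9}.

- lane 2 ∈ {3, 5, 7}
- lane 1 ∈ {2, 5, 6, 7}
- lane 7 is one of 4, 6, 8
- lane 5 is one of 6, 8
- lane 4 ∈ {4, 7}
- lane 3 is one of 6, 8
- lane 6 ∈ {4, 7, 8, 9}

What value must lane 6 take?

9

lane 3 and lane 5 between them cover only {6, 8} — a naked pair. Remove those values from lane 1, lane 6, lane 7.
That leaves lane 7 = 4. Remove 4 from lane 4, lane 6.
lane 4 must be 7 (only option left). Strike 7 from lane 1, lane 2, lane 6.
So lane 6 = 9.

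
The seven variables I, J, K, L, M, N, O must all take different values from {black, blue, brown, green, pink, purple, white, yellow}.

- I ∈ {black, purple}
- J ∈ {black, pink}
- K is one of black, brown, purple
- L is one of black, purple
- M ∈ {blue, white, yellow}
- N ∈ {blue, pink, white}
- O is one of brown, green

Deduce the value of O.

I and L share exactly the 2 values {black, purple}; by pigeonhole those values go to them, so strike black, purple from J, K.
J must be pink (only option left). Remove pink from N.
That leaves K = brown. So O can't be brown.
So O = green.

green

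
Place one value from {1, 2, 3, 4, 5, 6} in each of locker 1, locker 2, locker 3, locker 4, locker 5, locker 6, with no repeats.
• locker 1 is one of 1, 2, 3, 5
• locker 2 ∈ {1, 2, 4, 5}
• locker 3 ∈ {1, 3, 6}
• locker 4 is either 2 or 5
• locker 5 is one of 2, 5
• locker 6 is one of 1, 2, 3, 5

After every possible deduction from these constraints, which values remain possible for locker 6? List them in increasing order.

The 6 variables together cover exactly {1, 2, 3, 4, 5, 6} — 6 values for 6 variables — and 4 appears only in locker 2's list, so locker 2 = 4.
Among the 5 still-open variables, 6 fits only locker 3 (and all 5 values in {1, 2, 3, 5, 6} must be used), so locker 3 = 6.
locker 4 and locker 5 between them cover only {2, 5} — a naked pair. Remove those values from locker 1, locker 6.
No further eliminations apply; locker 6 can still be any of 1, 3.

1, 3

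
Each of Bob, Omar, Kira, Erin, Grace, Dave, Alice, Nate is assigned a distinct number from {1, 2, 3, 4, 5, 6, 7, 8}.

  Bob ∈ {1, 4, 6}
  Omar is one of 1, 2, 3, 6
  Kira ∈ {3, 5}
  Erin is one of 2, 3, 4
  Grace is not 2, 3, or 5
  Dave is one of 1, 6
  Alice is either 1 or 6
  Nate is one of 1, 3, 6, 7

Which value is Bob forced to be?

4

Among the 8 variables, 5 fits only Kira (and all 8 values in {1, 2, 3, 4, 5, 6, 7, 8} must be used), so Kira = 5.
The 7 still-open variables draw from only 7 values {1, 2, 3, 4, 6, 7, 8}, so each is used; only Grace can be 8, hence Grace = 8.
The 6 still-open variables draw from only 6 values {1, 2, 3, 4, 6, 7}, so each is used; only Nate can be 7, hence Nate = 7.
The 2 variables Dave and Alice are confined to {1, 6}, which locks those values in; drop them from Bob, Omar.
So Bob = 4.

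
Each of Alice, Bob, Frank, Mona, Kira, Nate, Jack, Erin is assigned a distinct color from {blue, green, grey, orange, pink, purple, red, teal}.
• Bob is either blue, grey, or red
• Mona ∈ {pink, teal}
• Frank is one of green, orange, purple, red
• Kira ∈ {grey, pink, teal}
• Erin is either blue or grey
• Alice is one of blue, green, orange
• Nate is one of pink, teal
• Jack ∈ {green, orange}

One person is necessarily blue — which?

The 8 variables together cover exactly {blue, green, grey, orange, pink, purple, red, teal} — 8 values for 8 variables — and purple appears only in Frank's list, so Frank = purple.
The 7 still-open variables draw from only 7 values {blue, green, grey, orange, pink, red, teal}, so each is used; only Bob can be red, hence Bob = red.
Mona and Nate share exactly the 2 values {pink, teal}; by pigeonhole those values go to them, so strike pink, teal from Kira.
Kira's domain is down to {grey}, so Kira = grey. Strike grey from Erin.
So blue goes to Erin.

Erin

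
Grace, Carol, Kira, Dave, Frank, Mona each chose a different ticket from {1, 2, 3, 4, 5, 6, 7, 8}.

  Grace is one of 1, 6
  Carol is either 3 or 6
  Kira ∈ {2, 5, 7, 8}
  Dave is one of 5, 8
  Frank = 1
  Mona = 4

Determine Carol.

3

Frank's domain is down to {1}, so Frank = 1. Remove 1 from Grace.
That leaves Mona = 4.
That leaves Grace = 6. So Carol can't be 6.
So Carol = 3.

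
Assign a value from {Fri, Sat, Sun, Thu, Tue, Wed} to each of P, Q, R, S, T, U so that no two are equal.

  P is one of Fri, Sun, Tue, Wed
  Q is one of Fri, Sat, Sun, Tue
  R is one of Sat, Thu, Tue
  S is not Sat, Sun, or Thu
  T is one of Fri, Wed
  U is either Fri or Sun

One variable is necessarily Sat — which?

The 6 variables together cover exactly {Fri, Sat, Sun, Thu, Tue, Wed} — 6 values for 6 variables — and Thu appears only in R's list, so R = Thu.
Among the 5 still-open variables, Sat fits only Q (and all 5 values in {Fri, Sat, Sun, Tue, Wed} must be used), so Q = Sat.

Q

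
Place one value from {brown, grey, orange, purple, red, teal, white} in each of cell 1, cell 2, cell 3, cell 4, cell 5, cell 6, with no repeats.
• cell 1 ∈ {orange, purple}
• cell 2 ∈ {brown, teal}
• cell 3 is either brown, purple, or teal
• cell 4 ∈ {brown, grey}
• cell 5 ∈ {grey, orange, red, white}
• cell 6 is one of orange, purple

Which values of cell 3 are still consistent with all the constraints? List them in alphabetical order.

brown, teal

cell 1 and cell 6 share exactly the 2 values {orange, purple}; by pigeonhole those values go to them, so strike orange, purple from cell 3, cell 5.
The 2 variables cell 2 and cell 3 are confined to {brown, teal}, which locks those values in; drop them from cell 4.
That leaves cell 4 = grey. Strike grey from cell 5.
No further eliminations apply; cell 3 can still be any of brown, teal.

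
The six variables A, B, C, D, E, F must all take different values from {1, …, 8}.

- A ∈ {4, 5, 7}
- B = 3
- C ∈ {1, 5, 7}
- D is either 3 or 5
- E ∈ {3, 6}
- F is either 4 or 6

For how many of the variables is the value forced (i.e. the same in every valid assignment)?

6

B's domain is down to {3}, so B = 3. So D, E can't be 3.
D has just one choice, so D = 5. Remove 5 from A, C.
That leaves E = 6. So F can't be 6.
F's domain is down to {4}, so F = 4. So A can't be 4.
A must be 7 (only option left). So C can't be 7.
C must be 1 (only option left).
Every variable is fixed: A=7, B=3, C=1, D=5, E=6, F=4. That makes 6.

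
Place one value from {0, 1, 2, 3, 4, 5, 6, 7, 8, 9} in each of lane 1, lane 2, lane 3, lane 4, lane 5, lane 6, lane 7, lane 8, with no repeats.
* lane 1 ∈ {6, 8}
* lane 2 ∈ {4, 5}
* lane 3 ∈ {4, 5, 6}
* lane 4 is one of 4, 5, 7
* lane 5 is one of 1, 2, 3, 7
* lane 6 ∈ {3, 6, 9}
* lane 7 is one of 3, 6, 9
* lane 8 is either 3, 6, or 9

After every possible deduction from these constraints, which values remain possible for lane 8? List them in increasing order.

lane 6, lane 7, lane 8 between them cover only {3, 6, 9} — a naked triple. Remove those values from lane 1, lane 3, lane 5.
lane 1 must be 8 (only option left).
lane 2 and lane 3 between them cover only {4, 5} — a naked pair. Remove those values from lane 4.
lane 4 has just one choice, so lane 4 = 7. Eliminate 7 elsewhere: lane 5.
No further eliminations apply; lane 8 can still be any of 3, 6, 9.

3, 6, 9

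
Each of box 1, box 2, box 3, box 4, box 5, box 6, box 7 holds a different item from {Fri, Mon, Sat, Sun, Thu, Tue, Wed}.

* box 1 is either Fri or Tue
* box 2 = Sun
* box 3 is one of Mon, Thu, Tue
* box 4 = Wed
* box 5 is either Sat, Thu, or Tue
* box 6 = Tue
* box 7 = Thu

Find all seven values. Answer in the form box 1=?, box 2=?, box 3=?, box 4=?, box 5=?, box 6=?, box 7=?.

box 2 has just one choice, so box 2 = Sun.
box 4 has just one choice, so box 4 = Wed.
box 6's domain is down to {Tue}, so box 6 = Tue. Eliminate Tue elsewhere: box 1, box 3, box 5.
That leaves box 7 = Thu. Eliminate Thu elsewhere: box 3, box 5.
That leaves box 1 = Fri.
box 3 must be Mon (only option left).
box 5 must be Sat (only option left).

box 1=Fri, box 2=Sun, box 3=Mon, box 4=Wed, box 5=Sat, box 6=Tue, box 7=Thu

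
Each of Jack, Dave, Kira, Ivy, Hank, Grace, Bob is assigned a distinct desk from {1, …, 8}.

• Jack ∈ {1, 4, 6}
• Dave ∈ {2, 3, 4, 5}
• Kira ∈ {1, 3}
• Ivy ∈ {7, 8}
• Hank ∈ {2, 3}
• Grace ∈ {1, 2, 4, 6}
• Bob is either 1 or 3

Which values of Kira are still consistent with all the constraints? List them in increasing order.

Kira and Bob between them cover only {1, 3} — a naked pair. Remove those values from Jack, Dave, Hank, Grace.
That leaves Hank = 2. Eliminate 2 elsewhere: Dave, Grace.
Jack and Grace between them cover only {4, 6} — a naked pair. Remove those values from Dave.
That leaves Dave = 5.
No further eliminations apply; Kira can still be any of 1, 3.

1, 3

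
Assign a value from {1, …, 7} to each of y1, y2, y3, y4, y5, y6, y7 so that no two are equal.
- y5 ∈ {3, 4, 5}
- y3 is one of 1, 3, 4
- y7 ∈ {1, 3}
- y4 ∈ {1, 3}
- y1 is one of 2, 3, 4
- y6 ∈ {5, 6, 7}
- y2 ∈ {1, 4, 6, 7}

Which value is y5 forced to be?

Among the 7 variables, 2 fits only y1 (and all 7 values in {1, 2, 3, 4, 5, 6, 7} must be used), so y1 = 2.
The 2 variables y4 and y7 are confined to {1, 3}, which locks those values in; drop them from y2, y3, y5.
y3's domain is down to {4}, so y3 = 4. Strike 4 from y2, y5.
So y5 = 5.

5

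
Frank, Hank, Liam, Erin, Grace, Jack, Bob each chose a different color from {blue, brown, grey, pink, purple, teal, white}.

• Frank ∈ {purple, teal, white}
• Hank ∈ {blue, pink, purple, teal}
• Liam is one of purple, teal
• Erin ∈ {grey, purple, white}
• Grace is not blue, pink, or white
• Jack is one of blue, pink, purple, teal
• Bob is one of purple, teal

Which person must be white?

The 7 variables draw from only 7 values {blue, brown, grey, pink, purple, teal, white}, so each is used; only Grace can be brown, hence Grace = brown.
Among the 6 still-open variables, grey fits only Erin (and all 6 values in {blue, grey, pink, purple, teal, white} must be used), so Erin = grey.
The 5 still-open variables draw from only 5 values {blue, pink, purple, teal, white}, so each is used; only Frank can be white, hence Frank = white.

Frank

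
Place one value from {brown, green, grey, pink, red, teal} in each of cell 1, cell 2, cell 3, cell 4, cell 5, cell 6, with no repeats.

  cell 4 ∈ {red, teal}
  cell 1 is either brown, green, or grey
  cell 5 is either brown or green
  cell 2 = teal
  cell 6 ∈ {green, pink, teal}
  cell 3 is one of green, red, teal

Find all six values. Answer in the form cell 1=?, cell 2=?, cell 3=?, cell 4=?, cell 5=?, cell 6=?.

cell 2 must be teal (only option left). So cell 3, cell 4, cell 6 can't be teal.
cell 4 must be red (only option left). So cell 3 can't be red.
cell 3's domain is down to {green}, so cell 3 = green. Strike green from cell 1, cell 5, cell 6.
cell 5 has just one choice, so cell 5 = brown. Eliminate brown elsewhere: cell 1.
That leaves cell 6 = pink.
cell 1's domain is down to {grey}, so cell 1 = grey.

cell 1=grey, cell 2=teal, cell 3=green, cell 4=red, cell 5=brown, cell 6=pink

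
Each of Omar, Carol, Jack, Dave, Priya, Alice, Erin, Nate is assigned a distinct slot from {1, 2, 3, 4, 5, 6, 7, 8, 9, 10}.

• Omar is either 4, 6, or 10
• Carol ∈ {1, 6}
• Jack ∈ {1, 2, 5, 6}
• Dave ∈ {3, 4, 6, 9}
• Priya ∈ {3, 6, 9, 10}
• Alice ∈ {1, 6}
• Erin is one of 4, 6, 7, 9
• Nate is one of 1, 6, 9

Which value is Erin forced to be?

7

The 2 variables Carol and Alice are confined to {1, 6}, which locks those values in; drop them from Omar, Jack, Dave, Priya, Erin, Nate.
Nate must be 9 (only option left). Remove 9 from Dave, Priya, Erin.
Omar, Dave, Priya share exactly the 3 values {3, 4, 10}; by pigeonhole those values go to them, so strike 3, 4, 10 from Erin.
So Erin = 7.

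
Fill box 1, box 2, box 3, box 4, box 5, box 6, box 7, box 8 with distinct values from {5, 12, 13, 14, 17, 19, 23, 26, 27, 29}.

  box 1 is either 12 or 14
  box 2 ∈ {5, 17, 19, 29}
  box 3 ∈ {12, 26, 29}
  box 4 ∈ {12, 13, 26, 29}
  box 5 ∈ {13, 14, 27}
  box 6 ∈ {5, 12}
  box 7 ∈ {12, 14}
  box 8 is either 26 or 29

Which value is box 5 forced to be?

27

The 2 variables box 1 and box 7 are confined to {12, 14}, which locks those values in; drop them from box 3, box 4, box 5, box 6.
box 6 must be 5 (only option left). So box 2 can't be 5.
box 3 and box 8 between them cover only {26, 29} — a naked pair. Remove those values from box 2, box 4.
box 4 has just one choice, so box 4 = 13. Remove 13 from box 5.
So box 5 = 27.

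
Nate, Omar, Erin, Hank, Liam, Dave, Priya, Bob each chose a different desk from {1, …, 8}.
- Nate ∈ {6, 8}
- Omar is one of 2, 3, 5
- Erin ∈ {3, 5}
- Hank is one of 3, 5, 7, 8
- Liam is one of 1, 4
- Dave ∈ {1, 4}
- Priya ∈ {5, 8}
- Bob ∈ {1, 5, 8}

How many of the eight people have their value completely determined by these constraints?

The 8 variables draw from only 8 values {1, 2, 3, 4, 5, 6, 7, 8}, so each is used; only Omar can be 2, hence Omar = 2.
Among the 7 still-open variables, 6 fits only Nate (and all 7 values in {1, 3, 4, 5, 6, 7, 8} must be used), so Nate = 6.
Among the 6 still-open variables, 7 fits only Hank (and all 6 values in {1, 3, 4, 5, 7, 8} must be used), so Hank = 7.
The 5 still-open variables together cover exactly {1, 3, 4, 5, 8} — 5 values for 5 variables — and 3 appears only in Erin's list, so Erin = 3.
Liam and Dave share exactly the 2 values {1, 4}; by pigeonhole those values go to them, so strike 1, 4 from Bob.
Determined: Nate=6, Omar=2, Erin=3, Hank=7. The other people each still have more than one consistent value. That makes 4.

4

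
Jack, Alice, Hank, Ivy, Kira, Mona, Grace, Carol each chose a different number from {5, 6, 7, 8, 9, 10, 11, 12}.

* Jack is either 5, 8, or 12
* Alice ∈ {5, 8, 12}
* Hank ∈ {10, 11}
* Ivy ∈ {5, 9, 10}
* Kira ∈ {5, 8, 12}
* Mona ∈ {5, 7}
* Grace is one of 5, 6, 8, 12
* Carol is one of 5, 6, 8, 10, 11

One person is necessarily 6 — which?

The 8 variables together cover exactly {5, 6, 7, 8, 9, 10, 11, 12} — 8 values for 8 variables — and 7 appears only in Mona's list, so Mona = 7.
The 7 still-open variables draw from only 7 values {5, 6, 8, 9, 10, 11, 12}, so each is used; only Ivy can be 9, hence Ivy = 9.
Jack, Alice, Kira between them cover only {5, 8, 12} — a naked triple. Remove those values from Grace, Carol.
So 6 goes to Grace.

Grace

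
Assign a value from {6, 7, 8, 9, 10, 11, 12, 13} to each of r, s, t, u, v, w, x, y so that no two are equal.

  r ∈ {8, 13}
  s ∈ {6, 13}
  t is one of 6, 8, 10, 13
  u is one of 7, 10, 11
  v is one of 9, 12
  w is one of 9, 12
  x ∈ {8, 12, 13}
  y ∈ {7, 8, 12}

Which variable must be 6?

The 8 variables draw from only 8 values {6, 7, 8, 9, 10, 11, 12, 13}, so each is used; only u can be 11, hence u = 11.
The 7 still-open variables draw from only 7 values {6, 7, 8, 9, 10, 12, 13}, so each is used; only y can be 7, hence y = 7.
The 6 still-open variables draw from only 6 values {6, 8, 9, 10, 12, 13}, so each is used; only t can be 10, hence t = 10.
Among the 5 still-open variables, 6 fits only s (and all 5 values in {6, 8, 9, 12, 13} must be used), so s = 6.

s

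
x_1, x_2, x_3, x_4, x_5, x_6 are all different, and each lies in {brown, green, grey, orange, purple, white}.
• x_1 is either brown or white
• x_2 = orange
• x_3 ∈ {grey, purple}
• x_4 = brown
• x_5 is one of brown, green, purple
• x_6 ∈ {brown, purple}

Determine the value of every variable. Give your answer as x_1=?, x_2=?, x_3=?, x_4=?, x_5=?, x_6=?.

x_1=white, x_2=orange, x_3=grey, x_4=brown, x_5=green, x_6=purple

x_2 has just one choice, so x_2 = orange.
That leaves x_4 = brown. Remove brown from x_1, x_5, x_6.
x_6 must be purple (only option left). Eliminate purple elsewhere: x_3, x_5.
x_1 must be white (only option left).
x_3 must be grey (only option left).
That leaves x_5 = green.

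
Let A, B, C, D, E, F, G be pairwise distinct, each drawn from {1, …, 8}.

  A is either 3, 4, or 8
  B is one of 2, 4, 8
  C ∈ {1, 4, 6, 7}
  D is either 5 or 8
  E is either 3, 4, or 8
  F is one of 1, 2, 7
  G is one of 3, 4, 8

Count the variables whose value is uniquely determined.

A, E, G share exactly the 3 values {3, 4, 8}; by pigeonhole those values go to them, so strike 3, 4, 8 from B, C, D.
B has just one choice, so B = 2. So F can't be 2.
That leaves D = 5.
Determined: B=2, D=5. The other variables each still have more than one consistent value. That makes 2.

2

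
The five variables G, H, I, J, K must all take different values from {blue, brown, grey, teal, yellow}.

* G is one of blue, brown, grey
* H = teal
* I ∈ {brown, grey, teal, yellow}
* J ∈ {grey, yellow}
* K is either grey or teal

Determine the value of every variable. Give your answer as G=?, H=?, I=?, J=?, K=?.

H has just one choice, so H = teal. So I, K can't be teal.
That leaves K = grey. Strike grey from G, I, J.
J has just one choice, so J = yellow. Remove yellow from I.
I's domain is down to {brown}, so I = brown. So G can't be brown.
That leaves G = blue.

G=blue, H=teal, I=brown, J=yellow, K=grey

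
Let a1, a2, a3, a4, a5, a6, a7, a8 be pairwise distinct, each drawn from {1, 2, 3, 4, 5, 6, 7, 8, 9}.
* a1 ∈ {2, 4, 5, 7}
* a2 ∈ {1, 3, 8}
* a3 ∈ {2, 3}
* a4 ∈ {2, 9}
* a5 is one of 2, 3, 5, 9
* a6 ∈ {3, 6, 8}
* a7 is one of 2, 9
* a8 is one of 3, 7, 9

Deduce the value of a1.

4

The 2 variables a4 and a7 are confined to {2, 9}, which locks those values in; drop them from a1, a3, a5, a8.
That leaves a3 = 3. Strike 3 from a2, a5, a6, a8.
a5 must be 5 (only option left). Eliminate 5 elsewhere: a1.
a8 must be 7 (only option left). Eliminate 7 elsewhere: a1.
So a1 = 4.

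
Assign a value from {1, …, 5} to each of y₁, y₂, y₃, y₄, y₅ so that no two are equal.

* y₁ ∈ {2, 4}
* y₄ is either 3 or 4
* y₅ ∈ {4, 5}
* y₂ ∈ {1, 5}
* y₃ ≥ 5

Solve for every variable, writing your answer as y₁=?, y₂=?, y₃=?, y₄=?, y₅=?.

y₃ must be 5 (only option left). So y₂, y₅ can't be 5.
That leaves y₅ = 4. Strike 4 from y₁, y₄.
That leaves y₁ = 2.
y₂ must be 1 (only option left).
That leaves y₄ = 3.

y₁=2, y₂=1, y₃=5, y₄=3, y₅=4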